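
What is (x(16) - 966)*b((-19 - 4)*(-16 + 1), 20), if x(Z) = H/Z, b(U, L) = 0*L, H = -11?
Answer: 0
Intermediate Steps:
b(U, L) = 0
x(Z) = -11/Z
(x(16) - 966)*b((-19 - 4)*(-16 + 1), 20) = (-11/16 - 966)*0 = -15467/16*0 = 0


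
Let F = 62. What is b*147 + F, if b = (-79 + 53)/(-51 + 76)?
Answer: -2272/25 ≈ -90.880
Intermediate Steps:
b = -26/25 ≈ -1.0400
b*147 + F = -26/25*147 + 62 = -3822/25 + 62 = -2272/25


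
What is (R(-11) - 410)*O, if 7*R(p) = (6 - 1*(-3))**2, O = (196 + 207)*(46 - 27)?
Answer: -21355373/7 ≈ -3.0508e+6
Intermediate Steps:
O = 7657 (O = 403*19 = 7657)
R(p) = 81/7 (R(p) = (6 - 1*(-3))**2/7 = (6 + 3)**2/7 = (1/7)*9**2 = (1/7)*81 = 81/7)
(R(-11) - 410)*O = (81/7 - 410)*7657 = -2789/7*7657 = -21355373/7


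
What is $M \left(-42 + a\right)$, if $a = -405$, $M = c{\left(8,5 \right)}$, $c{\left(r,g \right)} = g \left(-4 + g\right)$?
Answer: $-2235$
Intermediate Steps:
$M = 5$ ($M = 5 \left(-4 + 5\right) = 5 \cdot 1 = 5$)
$M \left(-42 + a\right) = 5 \left(-42 - 405\right) = 5 \left(-447\right) = -2235$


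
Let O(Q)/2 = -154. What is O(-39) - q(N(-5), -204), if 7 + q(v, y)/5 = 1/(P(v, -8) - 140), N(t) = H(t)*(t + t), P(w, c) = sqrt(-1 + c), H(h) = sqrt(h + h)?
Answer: -5352557/19609 + 15*I/19609 ≈ -272.96 + 0.00076495*I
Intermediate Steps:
H(h) = sqrt(2)*sqrt(h) (H(h) = sqrt(2*h) = sqrt(2)*sqrt(h))
O(Q) = -308 (O(Q) = 2*(-154) = -308)
N(t) = 2*sqrt(2)*t**(3/2) (N(t) = (sqrt(2)*sqrt(t))*(t + t) = (sqrt(2)*sqrt(t))*(2*t) = 2*sqrt(2)*t**(3/2))
q(v, y) = -35 + 5*(-140 - 3*I)/19609 (q(v, y) = -35 + 5/(sqrt(-1 - 8) - 140) = -35 + 5/(sqrt(-9) - 140) = -35 + 5/(3*I - 140) = -35 + 5/(-140 + 3*I) = -35 + 5*((-140 - 3*I)/19609) = -35 + 5*(-140 - 3*I)/19609)
O(-39) - q(N(-5), -204) = -308 - (-687015/19609 - 15*I/19609) = -308 + (687015/19609 + 15*I/19609) = -5352557/19609 + 15*I/19609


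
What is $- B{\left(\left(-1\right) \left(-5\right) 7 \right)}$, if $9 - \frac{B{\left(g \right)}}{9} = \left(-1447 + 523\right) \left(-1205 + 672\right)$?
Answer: $4432347$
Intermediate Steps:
$B{\left(g \right)} = -4432347$ ($B{\left(g \right)} = 81 - 9 \left(-1447 + 523\right) \left(-1205 + 672\right) = 81 - 9 \left(\left(-924\right) \left(-533\right)\right) = 81 - 4432428 = -4432347$)
$- B{\left(\left(-1\right) \left(-5\right) 7 \right)} = \left(-1\right) \left(-4432347\right) = 4432347$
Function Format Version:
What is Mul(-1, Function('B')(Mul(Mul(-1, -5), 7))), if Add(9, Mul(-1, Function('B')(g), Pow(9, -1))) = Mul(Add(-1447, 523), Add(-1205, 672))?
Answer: 4432347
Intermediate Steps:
Function('B')(g) = -4432347 (Function('B')(g) = Add(81, Mul(-9, Mul(Add(-1447, 523), Add(-1205, 672)))) = Add(81, Mul(-9, Mul(-924, -533))) = Add(81, Mul(-9, 492492)) = Add(81, -4432428) = -4432347)
Mul(-1, Function('B')(Mul(Mul(-1, -5), 7))) = Mul(-1, -4432347) = 4432347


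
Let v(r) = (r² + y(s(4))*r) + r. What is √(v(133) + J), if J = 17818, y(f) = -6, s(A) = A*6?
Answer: √34842 ≈ 186.66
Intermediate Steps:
s(A) = 6*A
v(r) = r² - 5*r (v(r) = (r² - 6*r) + r = r² - 5*r)
√(v(133) + J) = √(133*(-5 + 133) + 17818) = √(133*128 + 17818) = √(17024 + 17818) = √34842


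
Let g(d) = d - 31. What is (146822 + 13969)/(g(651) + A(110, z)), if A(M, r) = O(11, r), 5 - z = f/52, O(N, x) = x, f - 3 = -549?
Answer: 321582/1271 ≈ 253.01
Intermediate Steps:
f = -546 (f = 3 - 549 = -546)
z = 31/2 (z = 5 - (-546)/52 = 5 - 1*(-21/2) = 5 + 21/2 = 31/2 ≈ 15.500)
A(M, r) = r
g(d) = -31 + d
(146822 + 13969)/(g(651) + A(110, z)) = (146822 + 13969)/((-31 + 651) + 31/2) = 160791/(620 + 31/2) = 160791/(1271/2) = 160791*(2/1271) = 321582/1271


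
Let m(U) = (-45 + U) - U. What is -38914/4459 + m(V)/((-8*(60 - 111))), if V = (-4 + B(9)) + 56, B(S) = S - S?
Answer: -5359189/606424 ≈ -8.8374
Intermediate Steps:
B(S) = 0
V = 52 (V = (-4 + 0) + 56 = -4 + 56 = 52)
m(U) = -45
-38914/4459 + m(V)/((-8*(60 - 111))) = -38914/4459 - 45*(-1/(8*(60 - 111))) = -38914*1/4459 - 45/((-8*(-51))) = -38914/4459 - 45/408 = -38914/4459 - 45*1/408 = -38914/4459 - 15/136 = -5359189/606424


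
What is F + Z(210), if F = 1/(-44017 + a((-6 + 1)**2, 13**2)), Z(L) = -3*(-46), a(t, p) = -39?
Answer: 6079727/44056 ≈ 138.00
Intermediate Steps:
Z(L) = 138
F = -1/44056 (F = 1/(-44017 - 39) = 1/(-44056) = -1/44056 ≈ -2.2698e-5)
F + Z(210) = -1/44056 + 138 = 6079727/44056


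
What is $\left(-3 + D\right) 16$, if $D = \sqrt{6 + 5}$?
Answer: $-48 + 16 \sqrt{11} \approx 5.066$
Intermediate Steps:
$D = \sqrt{11} \approx 3.3166$
$\left(-3 + D\right) 16 = \left(-3 + \sqrt{11}\right) 16 = -48 + 16 \sqrt{11}$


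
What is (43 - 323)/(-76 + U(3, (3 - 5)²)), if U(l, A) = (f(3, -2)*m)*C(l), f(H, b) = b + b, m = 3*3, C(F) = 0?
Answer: 70/19 ≈ 3.6842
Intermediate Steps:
m = 9
f(H, b) = 2*b
U(l, A) = 0 (U(l, A) = ((2*(-2))*9)*0 = -4*9*0 = -36*0 = 0)
(43 - 323)/(-76 + U(3, (3 - 5)²)) = (43 - 323)/(-76 + 0) = -280/(-76) = -280*(-1/76) = 70/19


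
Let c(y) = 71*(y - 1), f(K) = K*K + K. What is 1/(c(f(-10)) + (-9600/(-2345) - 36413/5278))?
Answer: 3886/24544733 ≈ 0.00015832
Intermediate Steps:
f(K) = K + K**2 (f(K) = K**2 + K = K + K**2)
c(y) = -71 + 71*y (c(y) = 71*(-1 + y) = -71 + 71*y)
1/(c(f(-10)) + (-9600/(-2345) - 36413/5278)) = 1/((-71 + 71*(-10*(1 - 10))) + (-9600/(-2345) - 36413/5278)) = 1/((-71 + 71*(-10*(-9))) + (-9600*(-1/2345) - 36413*1/5278)) = 1/((-71 + 71*90) + (1920/469 - 2801/406)) = 1/((-71 + 6390) - 10901/3886) = 1/(6319 - 10901/3886) = 1/(24544733/3886) = 3886/24544733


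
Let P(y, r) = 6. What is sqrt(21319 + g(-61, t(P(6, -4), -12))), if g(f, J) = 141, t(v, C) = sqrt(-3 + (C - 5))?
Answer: 2*sqrt(5365) ≈ 146.49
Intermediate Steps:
t(v, C) = sqrt(-8 + C) (t(v, C) = sqrt(-3 + (-5 + C)) = sqrt(-8 + C))
sqrt(21319 + g(-61, t(P(6, -4), -12))) = sqrt(21319 + 141) = sqrt(21460) = 2*sqrt(5365)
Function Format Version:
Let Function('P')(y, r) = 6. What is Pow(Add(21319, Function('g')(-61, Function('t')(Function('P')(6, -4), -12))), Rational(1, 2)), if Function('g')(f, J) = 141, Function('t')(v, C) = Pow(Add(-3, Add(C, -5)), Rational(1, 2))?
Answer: Mul(2, Pow(5365, Rational(1, 2))) ≈ 146.49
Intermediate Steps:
Function('t')(v, C) = Pow(Add(-8, C), Rational(1, 2)) (Function('t')(v, C) = Pow(Add(-3, Add(-5, C)), Rational(1, 2)) = Pow(Add(-8, C), Rational(1, 2)))
Pow(Add(21319, Function('g')(-61, Function('t')(Function('P')(6, -4), -12))), Rational(1, 2)) = Pow(Add(21319, 141), Rational(1, 2)) = Pow(21460, Rational(1, 2)) = Mul(2, Pow(5365, Rational(1, 2)))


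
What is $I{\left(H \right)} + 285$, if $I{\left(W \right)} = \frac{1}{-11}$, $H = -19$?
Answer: $\frac{3134}{11} \approx 284.91$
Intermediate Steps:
$I{\left(W \right)} = - \frac{1}{11}$
$I{\left(H \right)} + 285 = - \frac{1}{11} + 285 = \frac{3134}{11}$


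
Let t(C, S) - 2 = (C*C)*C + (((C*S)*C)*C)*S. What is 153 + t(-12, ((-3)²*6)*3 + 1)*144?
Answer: -6611465799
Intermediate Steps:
t(C, S) = 2 + C³ + C³*S² (t(C, S) = 2 + ((C*C)*C + (((C*S)*C)*C)*S) = 2 + (C²*C + ((S*C²)*C)*S) = 2 + (C³ + (S*C³)*S) = 2 + (C³ + C³*S²) = 2 + C³ + C³*S²)
153 + t(-12, ((-3)²*6)*3 + 1)*144 = 153 + (2 + (-12)³ + (-12)³*(((-3)²*6)*3 + 1)²)*144 = 153 + (2 - 1728 - 1728*((9*6)*3 + 1)²)*144 = 153 + (2 - 1728 - 1728*(54*3 + 1)²)*144 = 153 + (2 - 1728 - 1728*(162 + 1)²)*144 = 153 + (2 - 1728 - 1728*163²)*144 = 153 + (2 - 1728 - 1728*26569)*144 = 153 + (2 - 1728 - 45911232)*144 = 153 - 45912958*144 = 153 - 6611465952 = -6611465799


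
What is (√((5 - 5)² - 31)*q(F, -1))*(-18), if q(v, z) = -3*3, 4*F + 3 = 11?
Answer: 162*I*√31 ≈ 901.98*I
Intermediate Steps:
F = 2 (F = -¾ + (¼)*11 = -¾ + 11/4 = 2)
q(v, z) = -9
(√((5 - 5)² - 31)*q(F, -1))*(-18) = (√((5 - 5)² - 31)*(-9))*(-18) = (√(0² - 31)*(-9))*(-18) = (√(0 - 31)*(-9))*(-18) = (√(-31)*(-9))*(-18) = ((I*√31)*(-9))*(-18) = -9*I*√31*(-18) = 162*I*√31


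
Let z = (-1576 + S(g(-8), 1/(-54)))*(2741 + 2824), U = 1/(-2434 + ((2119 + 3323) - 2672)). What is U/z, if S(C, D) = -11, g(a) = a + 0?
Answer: -1/2967436080 ≈ -3.3699e-10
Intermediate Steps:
g(a) = a
U = 1/336 (U = 1/(-2434 + (5442 - 2672)) = 1/(-2434 + 2770) = 1/336 ≈ 0.0029762)
z = -8831655 (z = (-1576 - 11)*(2741 + 2824) = -1587*5565 = -8831655)
U/z = (1/336)/(-8831655) = (1/336)*(-1/8831655) = -1/2967436080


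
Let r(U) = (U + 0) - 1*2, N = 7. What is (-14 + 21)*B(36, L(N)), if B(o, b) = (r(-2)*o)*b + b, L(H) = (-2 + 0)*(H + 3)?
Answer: 20020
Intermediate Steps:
r(U) = -2 + U (r(U) = U - 2 = -2 + U)
L(H) = -6 - 2*H (L(H) = -2*(3 + H) = -6 - 2*H)
B(o, b) = b - 4*b*o (B(o, b) = ((-2 - 2)*o)*b + b = (-4*o)*b + b = -4*b*o + b = b - 4*b*o)
(-14 + 21)*B(36, L(N)) = (-14 + 21)*((-6 - 2*7)*(1 - 4*36)) = 7*((-6 - 14)*(1 - 144)) = 7*(-20*(-143)) = 7*2860 = 20020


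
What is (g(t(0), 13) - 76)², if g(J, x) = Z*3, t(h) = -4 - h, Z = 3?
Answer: 4489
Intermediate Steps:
g(J, x) = 9 (g(J, x) = 3*3 = 9)
(g(t(0), 13) - 76)² = (9 - 76)² = (-67)² = 4489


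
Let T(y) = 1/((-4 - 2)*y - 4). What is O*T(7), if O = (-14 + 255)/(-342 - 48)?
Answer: 241/17940 ≈ 0.013434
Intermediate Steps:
O = -241/390 (O = 241/(-390) = 241*(-1/390) = -241/390 ≈ -0.61795)
T(y) = 1/(-4 - 6*y) (T(y) = 1/(-6*y - 4) = 1/(-4 - 6*y))
O*T(7) = -(-241)/(390*(4 + 6*7)) = -(-241)/(390*(4 + 42)) = -(-241)/(390*46) = -241/390*(-1/46) = 241/17940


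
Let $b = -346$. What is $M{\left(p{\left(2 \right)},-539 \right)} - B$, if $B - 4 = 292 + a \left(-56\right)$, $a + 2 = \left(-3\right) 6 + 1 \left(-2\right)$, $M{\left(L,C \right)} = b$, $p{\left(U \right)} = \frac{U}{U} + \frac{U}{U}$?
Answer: $-1874$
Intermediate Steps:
$p{\left(U \right)} = 2$ ($p{\left(U \right)} = 1 + 1 = 2$)
$M{\left(L,C \right)} = -346$
$a = -22$ ($a = -2 + \left(\left(-3\right) 6 + 1 \left(-2\right)\right) = -2 - 20 = -22$)
$B = 1528$ ($B = 4 + \left(292 - -1232\right) = 4 + \left(292 + 1232\right) = 4 + 1524 = 1528$)
$M{\left(p{\left(2 \right)},-539 \right)} - B = -346 - 1528 = -1874$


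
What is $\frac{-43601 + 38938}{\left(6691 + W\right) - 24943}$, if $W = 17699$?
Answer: $\frac{4663}{553} \approx 8.4322$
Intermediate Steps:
$\frac{-43601 + 38938}{\left(6691 + W\right) - 24943} = \frac{-43601 + 38938}{\left(6691 + 17699\right) - 24943} = - \frac{4663}{24390 - 24943} = - \frac{4663}{-553} = \left(-4663\right) \left(- \frac{1}{553}\right) = \frac{4663}{553}$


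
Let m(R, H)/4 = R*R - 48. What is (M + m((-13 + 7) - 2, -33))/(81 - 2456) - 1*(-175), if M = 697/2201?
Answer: 914649064/5227375 ≈ 174.97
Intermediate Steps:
m(R, H) = -192 + 4*R**2 (m(R, H) = 4*(R*R - 48) = 4*(R**2 - 48) = 4*(-48 + R**2) = -192 + 4*R**2)
M = 697/2201 (M = 697*(1/2201) = 697/2201 ≈ 0.31667)
(M + m((-13 + 7) - 2, -33))/(81 - 2456) - 1*(-175) = (697/2201 + (-192 + 4*((-13 + 7) - 2)**2))/(81 - 2456) - 1*(-175) = (697/2201 + (-192 + 4*(-6 - 2)**2))/(-2375) + 175 = (697/2201 + (-192 + 4*(-8)**2))*(-1/2375) + 175 = (697/2201 + (-192 + 4*64))*(-1/2375) + 175 = (697/2201 + (-192 + 256))*(-1/2375) + 175 = (697/2201 + 64)*(-1/2375) + 175 = (141561/2201)*(-1/2375) + 175 = -141561/5227375 + 175 = 914649064/5227375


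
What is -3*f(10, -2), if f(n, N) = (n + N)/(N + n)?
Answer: -3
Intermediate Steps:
f(n, N) = 1 (f(n, N) = (N + n)/(N + n) = 1)
-3*f(10, -2) = -3*1 = -3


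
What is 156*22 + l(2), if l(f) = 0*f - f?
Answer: 3430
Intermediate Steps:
l(f) = -f (l(f) = 0 - f = -f)
156*22 + l(2) = 156*22 - 1*2 = 3432 - 2 = 3430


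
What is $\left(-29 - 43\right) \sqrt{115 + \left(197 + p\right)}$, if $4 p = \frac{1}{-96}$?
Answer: $- \frac{3 \sqrt{718842}}{2} \approx -1271.8$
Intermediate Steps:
$p = - \frac{1}{384}$ ($p = \frac{1}{4 \left(-96\right)} = \frac{1}{4} \left(- \frac{1}{96}\right) = - \frac{1}{384} \approx -0.0026042$)
$\left(-29 - 43\right) \sqrt{115 + \left(197 + p\right)} = \left(-29 - 43\right) \sqrt{115 + \left(197 - \frac{1}{384}\right)} = - 72 \sqrt{115 + \frac{75647}{384}} = - 72 \sqrt{\frac{119807}{384}} = - 72 \frac{\sqrt{718842}}{48} = - \frac{3 \sqrt{718842}}{2}$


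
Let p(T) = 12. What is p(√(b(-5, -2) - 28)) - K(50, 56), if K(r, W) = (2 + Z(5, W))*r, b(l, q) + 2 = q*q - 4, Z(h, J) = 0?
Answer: -88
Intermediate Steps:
b(l, q) = -6 + q² (b(l, q) = -2 + (q*q - 4) = -2 + (q² - 4) = -2 + (-4 + q²) = -6 + q²)
K(r, W) = 2*r (K(r, W) = (2 + 0)*r = 2*r)
p(√(b(-5, -2) - 28)) - K(50, 56) = 12 - 2*50 = 12 - 1*100 = 12 - 100 = -88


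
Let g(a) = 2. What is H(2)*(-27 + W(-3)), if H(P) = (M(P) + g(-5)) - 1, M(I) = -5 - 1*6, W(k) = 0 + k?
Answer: 300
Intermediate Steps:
W(k) = k
M(I) = -11 (M(I) = -5 - 6 = -11)
H(P) = -10 (H(P) = (-11 + 2) - 1 = -9 - 1 = -10)
H(2)*(-27 + W(-3)) = -10*(-27 - 3) = -10*(-30) = 300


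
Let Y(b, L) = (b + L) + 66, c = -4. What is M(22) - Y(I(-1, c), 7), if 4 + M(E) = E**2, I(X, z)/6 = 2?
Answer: 395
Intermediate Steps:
I(X, z) = 12 (I(X, z) = 6*2 = 12)
Y(b, L) = 66 + L + b (Y(b, L) = (L + b) + 66 = 66 + L + b)
M(E) = -4 + E**2
M(22) - Y(I(-1, c), 7) = (-4 + 22**2) - (66 + 7 + 12) = (-4 + 484) - 1*85 = 480 - 85 = 395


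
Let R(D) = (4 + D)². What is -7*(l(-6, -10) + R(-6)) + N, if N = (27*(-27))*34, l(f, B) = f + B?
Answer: -24702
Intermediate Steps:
l(f, B) = B + f
N = -24786 (N = -729*34 = -24786)
-7*(l(-6, -10) + R(-6)) + N = -7*((-10 - 6) + (4 - 6)²) - 24786 = -7*(-16 + (-2)²) - 24786 = -7*(-16 + 4) - 24786 = -7*(-12) - 24786 = 84 - 24786 = -24702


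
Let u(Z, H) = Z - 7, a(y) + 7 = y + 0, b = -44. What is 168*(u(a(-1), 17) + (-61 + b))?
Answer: -20160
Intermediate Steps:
a(y) = -7 + y (a(y) = -7 + (y + 0) = -7 + y)
u(Z, H) = -7 + Z
168*(u(a(-1), 17) + (-61 + b)) = 168*((-7 + (-7 - 1)) + (-61 - 44)) = 168*((-7 - 8) - 105) = 168*(-15 - 105) = 168*(-120) = -20160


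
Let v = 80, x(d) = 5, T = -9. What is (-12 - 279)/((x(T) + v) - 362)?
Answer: 291/277 ≈ 1.0505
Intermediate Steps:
(-12 - 279)/((x(T) + v) - 362) = (-12 - 279)/((5 + 80) - 362) = -291/(85 - 362) = -291/(-277) = -291*(-1/277) = 291/277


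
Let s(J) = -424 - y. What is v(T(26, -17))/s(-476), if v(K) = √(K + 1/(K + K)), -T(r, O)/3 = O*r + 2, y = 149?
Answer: -√574992165/378180 ≈ -0.063406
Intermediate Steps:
T(r, O) = -6 - 3*O*r (T(r, O) = -3*(O*r + 2) = -3*(2 + O*r) = -6 - 3*O*r)
v(K) = √(K + 1/(2*K))
s(J) = -573 (s(J) = -424 - 1*149 = -424 - 149 = -573)
v(T(26, -17))/s(-476) = (√(2/(-6 - 3*(-17)*26) + 4*(-6 - 3*(-17)*26))/2)/(-573) = (√(2/(-6 + 1326) + 4*(-6 + 1326))/2)*(-1/573) = (√(2/1320 + 4*1320)/2)*(-1/573) = (√(2*(1/1320) + 5280)/2)*(-1/573) = (√(1/660 + 5280)/2)*(-1/573) = (√(3484801/660)/2)*(-1/573) = ((√574992165/330)/2)*(-1/573) = (√574992165/660)*(-1/573) = -√574992165/378180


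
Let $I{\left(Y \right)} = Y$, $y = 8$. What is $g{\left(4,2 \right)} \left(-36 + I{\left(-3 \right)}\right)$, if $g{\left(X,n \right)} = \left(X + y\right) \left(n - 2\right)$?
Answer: $0$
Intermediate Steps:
$g{\left(X,n \right)} = \left(-2 + n\right) \left(8 + X\right)$ ($g{\left(X,n \right)} = \left(X + 8\right) \left(n - 2\right) = \left(8 + X\right) \left(-2 + n\right) = \left(-2 + n\right) \left(8 + X\right)$)
$g{\left(4,2 \right)} \left(-36 + I{\left(-3 \right)}\right) = \left(-16 - 8 + 8 \cdot 2 + 4 \cdot 2\right) \left(-36 - 3\right) = \left(-16 - 8 + 16 + 8\right) \left(-39\right) = 0 \left(-39\right) = 0$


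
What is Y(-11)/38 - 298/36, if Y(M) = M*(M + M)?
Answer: -653/342 ≈ -1.9094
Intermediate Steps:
Y(M) = 2*M**2 (Y(M) = M*(2*M) = 2*M**2)
Y(-11)/38 - 298/36 = (2*(-11)**2)/38 - 298/36 = (2*121)*(1/38) - 298*1/36 = 242*(1/38) - 149/18 = 121/19 - 149/18 = -653/342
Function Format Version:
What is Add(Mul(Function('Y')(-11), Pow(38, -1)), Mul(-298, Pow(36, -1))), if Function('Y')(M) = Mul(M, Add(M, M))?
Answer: Rational(-653, 342) ≈ -1.9094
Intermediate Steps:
Function('Y')(M) = Mul(2, Pow(M, 2)) (Function('Y')(M) = Mul(M, Mul(2, M)) = Mul(2, Pow(M, 2)))
Add(Mul(Function('Y')(-11), Pow(38, -1)), Mul(-298, Pow(36, -1))) = Add(Mul(Mul(2, Pow(-11, 2)), Pow(38, -1)), Mul(-298, Pow(36, -1))) = Add(Mul(Mul(2, 121), Rational(1, 38)), Mul(-298, Rational(1, 36))) = Add(Mul(242, Rational(1, 38)), Rational(-149, 18)) = Add(Rational(121, 19), Rational(-149, 18)) = Rational(-653, 342)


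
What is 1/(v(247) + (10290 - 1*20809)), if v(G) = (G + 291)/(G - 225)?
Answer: -11/115440 ≈ -9.5288e-5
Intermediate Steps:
v(G) = (291 + G)/(-225 + G)
1/(v(247) + (10290 - 1*20809)) = 1/((291 + 247)/(-225 + 247) + (10290 - 1*20809)) = 1/(538/22 + (10290 - 20809)) = 1/((1/22)*538 - 10519) = 1/(269/11 - 10519) = 1/(-115440/11) = -11/115440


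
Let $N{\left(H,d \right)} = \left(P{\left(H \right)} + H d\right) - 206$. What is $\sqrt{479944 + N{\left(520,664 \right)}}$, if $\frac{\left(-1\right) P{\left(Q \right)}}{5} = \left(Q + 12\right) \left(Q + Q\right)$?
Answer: $i \sqrt{1941382} \approx 1393.3 i$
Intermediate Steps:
$P{\left(Q \right)} = - 10 Q \left(12 + Q\right)$ ($P{\left(Q \right)} = - 5 \left(Q + 12\right) \left(Q + Q\right) = - 5 \left(12 + Q\right) 2 Q = - 5 \cdot 2 Q \left(12 + Q\right) = - 10 Q \left(12 + Q\right)$)
$N{\left(H,d \right)} = -206 + H d - 10 H \left(12 + H\right)$ ($N{\left(H,d \right)} = \left(- 10 H \left(12 + H\right) + H d\right) - 206 = \left(H d - 10 H \left(12 + H\right)\right) - 206 = -206 + H d - 10 H \left(12 + H\right)$)
$\sqrt{479944 + N{\left(520,664 \right)}} = \sqrt{479944 - \left(-345074 + 5200 \left(12 + 520\right)\right)} = \sqrt{479944 - \left(-345074 + 2766400\right)} = \sqrt{479944 - 2421326} = \sqrt{-1941382} = i \sqrt{1941382}$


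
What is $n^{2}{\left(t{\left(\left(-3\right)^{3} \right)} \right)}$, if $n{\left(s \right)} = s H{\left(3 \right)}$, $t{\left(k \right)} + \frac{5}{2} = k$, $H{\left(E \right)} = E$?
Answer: $\frac{31329}{4} \approx 7832.3$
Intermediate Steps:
$t{\left(k \right)} = - \frac{5}{2} + k$
$n{\left(s \right)} = 3 s$ ($n{\left(s \right)} = s 3 = 3 s$)
$n^{2}{\left(t{\left(\left(-3\right)^{3} \right)} \right)} = \left(3 \left(- \frac{5}{2} + \left(-3\right)^{3}\right)\right)^{2} = \left(3 \left(- \frac{5}{2} - 27\right)\right)^{2} = \left(3 \left(- \frac{59}{2}\right)\right)^{2} = \left(- \frac{177}{2}\right)^{2} = \frac{31329}{4}$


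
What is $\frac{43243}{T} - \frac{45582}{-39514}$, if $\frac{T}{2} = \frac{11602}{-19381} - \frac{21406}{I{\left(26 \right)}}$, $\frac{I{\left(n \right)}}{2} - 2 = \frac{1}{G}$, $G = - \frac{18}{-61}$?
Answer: $- \frac{1435898322791531}{147582915771952} \approx -9.7294$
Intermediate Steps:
$G = \frac{18}{61}$ ($G = \left(-18\right) \left(- \frac{1}{61}\right) = \frac{18}{61} \approx 0.29508$)
$I{\left(n \right)} = \frac{97}{9}$ ($I{\left(n \right)} = 4 + \frac{2}{\frac{18}{61}} = 4 + 2 \cdot \frac{61}{18} = 4 + \frac{61}{9} = \frac{97}{9}$)
$T = - \frac{7469905136}{1879957}$ ($T = 2 \left(\frac{11602}{-19381} - \frac{21406}{\frac{97}{9}}\right) = 2 \left(11602 \left(- \frac{1}{19381}\right) - \frac{192654}{97}\right) = 2 \left(- \frac{11602}{19381} - \frac{192654}{97}\right) = 2 \left(- \frac{3734952568}{1879957}\right) = - \frac{7469905136}{1879957} \approx -3973.4$)
$\frac{43243}{T} - \frac{45582}{-39514} = \frac{43243}{- \frac{7469905136}{1879957}} - \frac{45582}{-39514} = 43243 \left(- \frac{1879957}{7469905136}\right) - - \frac{22791}{19757} = - \frac{81294980551}{7469905136} + \frac{22791}{19757} = - \frac{1435898322791531}{147582915771952}$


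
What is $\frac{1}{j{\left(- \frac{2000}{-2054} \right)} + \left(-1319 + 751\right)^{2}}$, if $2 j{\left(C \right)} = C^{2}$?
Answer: $\frac{1054729}{340281388896} \approx 3.0996 \cdot 10^{-6}$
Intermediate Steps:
$j{\left(C \right)} = \frac{C^{2}}{2}$
$\frac{1}{j{\left(- \frac{2000}{-2054} \right)} + \left(-1319 + 751\right)^{2}} = \frac{1}{\frac{\left(- \frac{2000}{-2054}\right)^{2}}{2} + \left(-1319 + 751\right)^{2}} = \frac{1}{\frac{\left(\left(-2000\right) \left(- \frac{1}{2054}\right)\right)^{2}}{2} + \left(-568\right)^{2}} = \frac{1}{\frac{\left(\frac{1000}{1027}\right)^{2}}{2} + 322624} = \frac{1}{\frac{1}{2} \cdot \frac{1000000}{1054729} + 322624} = \frac{1}{\frac{500000}{1054729} + 322624} = \frac{1}{\frac{340281388896}{1054729}} = \frac{1054729}{340281388896}$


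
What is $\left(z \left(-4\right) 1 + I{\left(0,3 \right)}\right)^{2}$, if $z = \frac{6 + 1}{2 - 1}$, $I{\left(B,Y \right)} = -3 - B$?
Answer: $961$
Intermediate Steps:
$z = 7$ ($z = \frac{7}{1} = 7 \cdot 1 = 7$)
$\left(z \left(-4\right) 1 + I{\left(0,3 \right)}\right)^{2} = \left(7 \left(-4\right) 1 - 3\right)^{2} = \left(\left(-28\right) 1 + \left(-3 + 0\right)\right)^{2} = \left(-28 - 3\right)^{2} = \left(-31\right)^{2} = 961$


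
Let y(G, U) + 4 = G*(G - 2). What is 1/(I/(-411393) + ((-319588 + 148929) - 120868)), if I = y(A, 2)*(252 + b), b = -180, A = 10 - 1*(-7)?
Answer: -137131/39977395061 ≈ -3.4302e-6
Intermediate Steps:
A = 17 (A = 10 + 7 = 17)
y(G, U) = -4 + G*(-2 + G) (y(G, U) = -4 + G*(G - 2) = -4 + G*(-2 + G))
I = 18072 (I = (-4 + 17² - 2*17)*(252 - 180) = (-4 + 289 - 34)*72 = 251*72 = 18072)
1/(I/(-411393) + ((-319588 + 148929) - 120868)) = 1/(18072/(-411393) + ((-319588 + 148929) - 120868)) = 1/(18072*(-1/411393) + (-170659 - 120868)) = 1/(-6024/137131 - 291527) = 1/(-39977395061/137131) = -137131/39977395061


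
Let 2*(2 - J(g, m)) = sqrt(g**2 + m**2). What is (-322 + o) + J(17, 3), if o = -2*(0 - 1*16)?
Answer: -288 - sqrt(298)/2 ≈ -296.63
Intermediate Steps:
o = 32 (o = -2*(0 - 16) = -2*(-16) = 32)
J(g, m) = 2 - sqrt(g**2 + m**2)/2
(-322 + o) + J(17, 3) = (-322 + 32) + (2 - sqrt(17**2 + 3**2)/2) = -290 + (2 - sqrt(289 + 9)/2) = -290 + (2 - sqrt(298)/2) = -288 - sqrt(298)/2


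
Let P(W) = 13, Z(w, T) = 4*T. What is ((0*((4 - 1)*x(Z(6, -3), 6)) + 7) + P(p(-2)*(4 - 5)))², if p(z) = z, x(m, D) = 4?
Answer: 400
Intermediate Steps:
((0*((4 - 1)*x(Z(6, -3), 6)) + 7) + P(p(-2)*(4 - 5)))² = ((0*((4 - 1)*4) + 7) + 13)² = ((0*(3*4) + 7) + 13)² = ((0*12 + 7) + 13)² = ((0 + 7) + 13)² = (7 + 13)² = 20² = 400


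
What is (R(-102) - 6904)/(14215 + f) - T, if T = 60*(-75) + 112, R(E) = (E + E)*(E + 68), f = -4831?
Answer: 5147128/1173 ≈ 4388.0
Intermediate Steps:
R(E) = 2*E*(68 + E) (R(E) = (2*E)*(68 + E) = 2*E*(68 + E))
T = -4388 (T = -4500 + 112 = -4388)
(R(-102) - 6904)/(14215 + f) - T = (2*(-102)*(68 - 102) - 6904)/(14215 - 4831) - 1*(-4388) = (2*(-102)*(-34) - 6904)/9384 + 4388 = (6936 - 6904)*(1/9384) + 4388 = 32*(1/9384) + 4388 = 4/1173 + 4388 = 5147128/1173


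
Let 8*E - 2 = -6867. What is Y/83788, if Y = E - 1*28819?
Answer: -237417/670304 ≈ -0.35419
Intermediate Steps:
E = -6865/8 (E = ¼ + (⅛)*(-6867) = ¼ - 6867/8 = -6865/8 ≈ -858.13)
Y = -237417/8 (Y = -6865/8 - 1*28819 = -6865/8 - 28819 = -237417/8 ≈ -29677.)
Y/83788 = -237417/8/83788 = -237417/8*1/83788 = -237417/670304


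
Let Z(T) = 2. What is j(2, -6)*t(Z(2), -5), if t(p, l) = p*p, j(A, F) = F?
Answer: -24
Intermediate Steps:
t(p, l) = p²
j(2, -6)*t(Z(2), -5) = -6*2² = -6*4 = -24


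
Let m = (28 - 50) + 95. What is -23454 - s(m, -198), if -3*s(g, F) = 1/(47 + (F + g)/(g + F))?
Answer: -3377375/144 ≈ -23454.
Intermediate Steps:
m = 73 (m = -22 + 95 = 73)
s(g, F) = -1/144 (s(g, F) = -1/(3*(47 + (F + g)/(g + F))) = -1/(3*(47 + (F + g)/(F + g))) = -1/(3*(47 + 1)) = -1/3/48 = -1/3*1/48 = -1/144)
-23454 - s(m, -198) = -23454 - 1*(-1/144) = -23454 + 1/144 = -3377375/144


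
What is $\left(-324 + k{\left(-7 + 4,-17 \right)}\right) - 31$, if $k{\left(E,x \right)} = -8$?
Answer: $-363$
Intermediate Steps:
$\left(-324 + k{\left(-7 + 4,-17 \right)}\right) - 31 = \left(-324 - 8\right) - 31 = -332 - 31 = -363$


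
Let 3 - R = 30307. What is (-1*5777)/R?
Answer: 5777/30304 ≈ 0.19063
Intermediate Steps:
R = -30304 (R = 3 - 1*30307 = 3 - 30307 = -30304)
(-1*5777)/R = -1*5777/(-30304) = -5777*(-1/30304) = 5777/30304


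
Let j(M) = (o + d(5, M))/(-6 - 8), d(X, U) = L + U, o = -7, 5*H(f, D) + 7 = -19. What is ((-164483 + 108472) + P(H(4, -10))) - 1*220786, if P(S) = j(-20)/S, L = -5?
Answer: -25188567/91 ≈ -2.7680e+5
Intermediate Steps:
H(f, D) = -26/5 (H(f, D) = -7/5 + (⅕)*(-19) = -7/5 - 19/5 = -26/5)
d(X, U) = -5 + U
j(M) = 6/7 - M/14 (j(M) = (-7 + (-5 + M))/(-6 - 8) = (-12 + M)/(-14) = (-12 + M)*(-1/14) = 6/7 - M/14)
P(S) = 16/(7*S) (P(S) = (6/7 - 1/14*(-20))/S = (6/7 + 10/7)/S = 16/(7*S))
((-164483 + 108472) + P(H(4, -10))) - 1*220786 = ((-164483 + 108472) + 16/(7*(-26/5))) - 1*220786 = (-56011 + (16/7)*(-5/26)) - 220786 = (-56011 - 40/91) - 220786 = -5097041/91 - 220786 = -25188567/91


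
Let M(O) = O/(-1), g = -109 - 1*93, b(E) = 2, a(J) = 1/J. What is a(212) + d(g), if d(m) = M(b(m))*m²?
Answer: -17300895/212 ≈ -81608.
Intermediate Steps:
g = -202 (g = -109 - 93 = -202)
M(O) = -O (M(O) = O*(-1) = -O)
d(m) = -2*m² (d(m) = (-1*2)*m² = -2*m²)
a(212) + d(g) = 1/212 - 2*(-202)² = 1/212 - 2*40804 = 1/212 - 81608 = -17300895/212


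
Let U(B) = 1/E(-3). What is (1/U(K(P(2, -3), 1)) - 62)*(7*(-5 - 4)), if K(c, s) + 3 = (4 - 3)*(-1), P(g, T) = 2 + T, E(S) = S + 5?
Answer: 3780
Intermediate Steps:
E(S) = 5 + S
K(c, s) = -4 (K(c, s) = -3 + (4 - 3)*(-1) = -3 + 1*(-1) = -3 - 1 = -4)
U(B) = ½ (U(B) = 1/(5 - 3) = 1/2 = ½)
(1/U(K(P(2, -3), 1)) - 62)*(7*(-5 - 4)) = (1/(½) - 62)*(7*(-5 - 4)) = (2 - 62)*(7*(-9)) = -60*(-63) = 3780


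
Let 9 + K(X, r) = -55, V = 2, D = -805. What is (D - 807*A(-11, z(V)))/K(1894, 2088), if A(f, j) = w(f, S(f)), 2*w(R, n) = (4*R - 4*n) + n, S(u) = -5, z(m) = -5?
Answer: -21793/128 ≈ -170.26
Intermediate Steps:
K(X, r) = -64 (K(X, r) = -9 - 55 = -64)
w(R, n) = 2*R - 3*n/2 (w(R, n) = ((4*R - 4*n) + n)/2 = ((-4*n + 4*R) + n)/2 = (-3*n + 4*R)/2 = 2*R - 3*n/2)
A(f, j) = 15/2 + 2*f (A(f, j) = 2*f - 3/2*(-5) = 2*f + 15/2 = 15/2 + 2*f)
(D - 807*A(-11, z(V)))/K(1894, 2088) = (-805 - 807*(15/2 + 2*(-11)))/(-64) = (-805 - 807*(15/2 - 22))*(-1/64) = (-805 - 807*(-29/2))*(-1/64) = (-805 + 23403/2)*(-1/64) = (21793/2)*(-1/64) = -21793/128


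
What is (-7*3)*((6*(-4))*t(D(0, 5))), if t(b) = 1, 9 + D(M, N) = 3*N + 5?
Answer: 504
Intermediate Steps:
D(M, N) = -4 + 3*N (D(M, N) = -9 + (3*N + 5) = -9 + (5 + 3*N) = -4 + 3*N)
(-7*3)*((6*(-4))*t(D(0, 5))) = (-7*3)*((6*(-4))*1) = -(-504) = -21*(-24) = 504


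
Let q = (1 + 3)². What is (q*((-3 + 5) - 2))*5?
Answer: 0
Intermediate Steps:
q = 16 (q = 4² = 16)
(q*((-3 + 5) - 2))*5 = (16*((-3 + 5) - 2))*5 = (16*(2 - 2))*5 = (16*0)*5 = 0*5 = 0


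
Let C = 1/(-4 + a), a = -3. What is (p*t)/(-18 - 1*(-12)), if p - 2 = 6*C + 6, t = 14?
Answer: -50/3 ≈ -16.667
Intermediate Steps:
C = -1/7 (C = 1/(-4 - 3) = 1/(-7) = -1/7 ≈ -0.14286)
p = 50/7 (p = 2 + (6*(-1/7) + 6) = 2 + (-6/7 + 6) = 2 + 36/7 = 50/7 ≈ 7.1429)
(p*t)/(-18 - 1*(-12)) = ((50/7)*14)/(-18 - 1*(-12)) = 100/(-18 + 12) = 100/(-6) = 100*(-1/6) = -50/3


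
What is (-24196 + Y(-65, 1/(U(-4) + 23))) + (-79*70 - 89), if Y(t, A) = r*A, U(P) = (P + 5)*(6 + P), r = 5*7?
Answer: -149068/5 ≈ -29814.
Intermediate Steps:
r = 35
U(P) = (5 + P)*(6 + P)
Y(t, A) = 35*A
(-24196 + Y(-65, 1/(U(-4) + 23))) + (-79*70 - 89) = (-24196 + 35/((30 + (-4)² + 11*(-4)) + 23)) + (-79*70 - 89) = (-24196 + 35/((30 + 16 - 44) + 23)) + (-5530 - 89) = (-24196 + 35/(2 + 23)) - 5619 = (-24196 + 35/25) - 5619 = (-24196 + 35*(1/25)) - 5619 = (-24196 + 7/5) - 5619 = -120973/5 - 5619 = -149068/5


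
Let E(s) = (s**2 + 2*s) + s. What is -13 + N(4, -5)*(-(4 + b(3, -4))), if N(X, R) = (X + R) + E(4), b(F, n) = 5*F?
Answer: -526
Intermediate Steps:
E(s) = s**2 + 3*s
N(X, R) = 28 + R + X (N(X, R) = (X + R) + 4*(3 + 4) = (R + X) + 4*7 = (R + X) + 28 = 28 + R + X)
-13 + N(4, -5)*(-(4 + b(3, -4))) = -13 + (28 - 5 + 4)*(-(4 + 5*3)) = -13 + 27*(-(4 + 15)) = -13 + 27*(-1*19) = -13 + 27*(-19) = -13 - 513 = -526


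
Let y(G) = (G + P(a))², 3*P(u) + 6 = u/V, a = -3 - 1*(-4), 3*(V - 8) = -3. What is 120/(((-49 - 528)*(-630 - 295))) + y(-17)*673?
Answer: 11379645952124/47074545 ≈ 2.4174e+5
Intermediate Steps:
V = 7 (V = 8 + (⅓)*(-3) = 8 - 1 = 7)
a = 1 (a = -3 + 4 = 1)
P(u) = -2 + u/21 (P(u) = -2 + (u/7)/3 = -2 + u/21)
y(G) = (-41/21 + G)² (y(G) = (G + (-2 + (1/21)*1))² = (G + (-2 + 1/21))² = (G - 41/21)² = (-41/21 + G)²)
120/(((-49 - 528)*(-630 - 295))) + y(-17)*673 = 120/(((-49 - 528)*(-630 - 295))) + ((-41 + 21*(-17))²/441)*673 = 120/((-577*(-925))) + ((-41 - 357)²/441)*673 = 120/533725 + ((1/441)*(-398)²)*673 = 120*(1/533725) + ((1/441)*158404)*673 = 24/106745 + (158404/441)*673 = 24/106745 + 106605892/441 = 11379645952124/47074545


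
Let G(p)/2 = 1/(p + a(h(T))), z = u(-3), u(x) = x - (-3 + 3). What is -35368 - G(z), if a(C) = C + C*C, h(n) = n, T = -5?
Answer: -601258/17 ≈ -35368.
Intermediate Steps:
u(x) = x (u(x) = x - 1*0 = x + 0 = x)
a(C) = C + C²
z = -3
G(p) = 2/(20 + p) (G(p) = 2/(p - 5*(1 - 5)) = 2/(p - 5*(-4)) = 2/(p + 20) = 2/(20 + p))
-35368 - G(z) = -35368 - 2/(20 - 3) = -35368 - 2/17 = -601258/17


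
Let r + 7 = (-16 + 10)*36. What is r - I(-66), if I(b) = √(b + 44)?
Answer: -223 - I*√22 ≈ -223.0 - 4.6904*I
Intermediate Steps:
I(b) = √(44 + b)
r = -223 (r = -7 + (-16 + 10)*36 = -7 - 6*36 = -7 - 216 = -223)
r - I(-66) = -223 - √(44 - 66) = -223 - √(-22) = -223 - I*√22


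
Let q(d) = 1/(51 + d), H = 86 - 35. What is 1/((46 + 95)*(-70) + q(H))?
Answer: -102/1006739 ≈ -0.00010132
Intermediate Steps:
H = 51
1/((46 + 95)*(-70) + q(H)) = 1/((46 + 95)*(-70) + 1/(51 + 51)) = 1/(141*(-70) + 1/102) = 1/(-9870 + 1/102) = 1/(-1006739/102) = -102/1006739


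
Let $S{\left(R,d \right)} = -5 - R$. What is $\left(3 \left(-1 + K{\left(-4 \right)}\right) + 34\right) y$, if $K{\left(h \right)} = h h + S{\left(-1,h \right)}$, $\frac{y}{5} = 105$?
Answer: $35175$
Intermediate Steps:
$y = 525$ ($y = 5 \cdot 105 = 525$)
$K{\left(h \right)} = -4 + h^{2}$ ($K{\left(h \right)} = h h - 4 = h^{2} + \left(-5 + 1\right) = h^{2} - 4 = -4 + h^{2}$)
$\left(3 \left(-1 + K{\left(-4 \right)}\right) + 34\right) y = \left(3 \left(-1 - \left(4 - \left(-4\right)^{2}\right)\right) + 34\right) 525 = \left(3 \left(-1 + \left(-4 + 16\right)\right) + 34\right) 525 = \left(3 \left(-1 + 12\right) + 34\right) 525 = \left(3 \cdot 11 + 34\right) 525 = \left(33 + 34\right) 525 = 67 \cdot 525 = 35175$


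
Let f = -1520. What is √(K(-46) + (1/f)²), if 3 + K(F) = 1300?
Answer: √2996588801/1520 ≈ 36.014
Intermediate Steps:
K(F) = 1297 (K(F) = -3 + 1300 = 1297)
√(K(-46) + (1/f)²) = √(1297 + (1/(-1520))²) = √(1297 + (-1/1520)²) = √(1297 + 1/2310400) = √(2996588801/2310400) = √2996588801/1520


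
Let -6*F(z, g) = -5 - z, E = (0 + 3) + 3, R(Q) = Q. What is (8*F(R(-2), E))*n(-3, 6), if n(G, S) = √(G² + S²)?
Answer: 12*√5 ≈ 26.833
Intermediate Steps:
E = 6 (E = 3 + 3 = 6)
F(z, g) = ⅚ + z/6 (F(z, g) = -(-5 - z)/6 = ⅚ + z/6)
(8*F(R(-2), E))*n(-3, 6) = (8*(⅚ + (⅙)*(-2)))*√((-3)² + 6²) = (8*(⅚ - ⅓))*√(9 + 36) = (8*(½))*√45 = 4*(3*√5) = 12*√5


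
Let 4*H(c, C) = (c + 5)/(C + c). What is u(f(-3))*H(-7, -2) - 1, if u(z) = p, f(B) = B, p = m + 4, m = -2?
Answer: -8/9 ≈ -0.88889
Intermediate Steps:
p = 2 (p = -2 + 4 = 2)
u(z) = 2
H(c, C) = (5 + c)/(4*(C + c)) (H(c, C) = ((c + 5)/(C + c))/4 = ((5 + c)/(C + c))/4 = (5 + c)/(4*(C + c)))
u(f(-3))*H(-7, -2) - 1 = 2*((5 - 7)/(4*(-2 - 7))) - 1 = 2*((¼)*(-2)/(-9)) - 1 = 2*((¼)*(-⅑)*(-2)) - 1 = 2*(1/18) - 1 = ⅑ - 1 = -8/9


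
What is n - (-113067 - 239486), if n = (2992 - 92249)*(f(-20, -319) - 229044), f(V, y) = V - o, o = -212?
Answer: 20426995517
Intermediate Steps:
f(V, y) = 212 + V (f(V, y) = V - 1*(-212) = V + 212 = 212 + V)
n = 20426642964 (n = (2992 - 92249)*((212 - 20) - 229044) = -89257*(192 - 229044) = -89257*(-228852) = 20426642964)
n - (-113067 - 239486) = 20426642964 - (-113067 - 239486) = 20426642964 - 1*(-352553) = 20426642964 + 352553 = 20426995517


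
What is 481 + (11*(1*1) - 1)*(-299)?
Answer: -2509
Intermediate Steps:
481 + (11*(1*1) - 1)*(-299) = 481 + (11*1 - 1)*(-299) = 481 + (11 - 1)*(-299) = 481 + 10*(-299) = 481 - 2990 = -2509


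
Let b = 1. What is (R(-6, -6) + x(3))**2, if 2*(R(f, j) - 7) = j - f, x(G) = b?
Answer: 64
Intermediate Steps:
x(G) = 1
R(f, j) = 7 + j/2 - f/2 (R(f, j) = 7 + (j - f)/2 = 7 + (j/2 - f/2) = 7 + j/2 - f/2)
(R(-6, -6) + x(3))**2 = ((7 + (1/2)*(-6) - 1/2*(-6)) + 1)**2 = ((7 - 3 + 3) + 1)**2 = (7 + 1)**2 = 8**2 = 64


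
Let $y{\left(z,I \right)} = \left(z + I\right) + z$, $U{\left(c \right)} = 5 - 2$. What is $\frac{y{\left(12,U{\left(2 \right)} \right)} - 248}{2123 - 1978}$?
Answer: $- \frac{221}{145} \approx -1.5241$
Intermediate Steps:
$U{\left(c \right)} = 3$ ($U{\left(c \right)} = 5 - 2 = 3$)
$y{\left(z,I \right)} = I + 2 z$ ($y{\left(z,I \right)} = \left(I + z\right) + z = I + 2 z$)
$\frac{y{\left(12,U{\left(2 \right)} \right)} - 248}{2123 - 1978} = \frac{\left(3 + 2 \cdot 12\right) - 248}{2123 - 1978} = \frac{\left(3 + 24\right) - 248}{145} = \left(27 - 248\right) \frac{1}{145} = \left(-221\right) \frac{1}{145} = - \frac{221}{145}$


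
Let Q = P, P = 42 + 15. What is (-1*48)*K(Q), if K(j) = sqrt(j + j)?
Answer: -48*sqrt(114) ≈ -512.50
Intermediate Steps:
P = 57
Q = 57
K(j) = sqrt(2)*sqrt(j) (K(j) = sqrt(2*j) = sqrt(2)*sqrt(j))
(-1*48)*K(Q) = (-1*48)*(sqrt(2)*sqrt(57)) = -48*sqrt(114)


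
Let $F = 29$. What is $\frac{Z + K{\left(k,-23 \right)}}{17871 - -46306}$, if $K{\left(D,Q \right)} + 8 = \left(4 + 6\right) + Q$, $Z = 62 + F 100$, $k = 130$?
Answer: $\frac{2941}{64177} \approx 0.045826$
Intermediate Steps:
$Z = 2962$ ($Z = 62 + 29 \cdot 100 = 62 + 2900 = 2962$)
$K{\left(D,Q \right)} = 2 + Q$ ($K{\left(D,Q \right)} = -8 + \left(\left(4 + 6\right) + Q\right) = -8 + \left(10 + Q\right) = 2 + Q$)
$\frac{Z + K{\left(k,-23 \right)}}{17871 - -46306} = \frac{2962 + \left(2 - 23\right)}{17871 - -46306} = \frac{2962 - 21}{17871 + 46306} = \frac{2941}{64177}$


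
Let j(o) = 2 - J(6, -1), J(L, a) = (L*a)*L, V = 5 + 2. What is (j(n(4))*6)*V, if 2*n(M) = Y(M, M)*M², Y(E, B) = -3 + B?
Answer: 1596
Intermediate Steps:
V = 7
J(L, a) = a*L²
n(M) = M²*(-3 + M)/2 (n(M) = ((-3 + M)*M²)/2 = (M²*(-3 + M))/2 = M²*(-3 + M)/2)
j(o) = 38 (j(o) = 2 - (-1)*6² = 2 - (-1)*36 = 2 - 1*(-36) = 2 + 36 = 38)
(j(n(4))*6)*V = (38*6)*7 = 228*7 = 1596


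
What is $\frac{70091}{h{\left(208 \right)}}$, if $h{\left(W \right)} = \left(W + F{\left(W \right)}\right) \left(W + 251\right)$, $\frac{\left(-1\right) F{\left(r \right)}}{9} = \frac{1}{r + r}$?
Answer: $\frac{1715168}{2336013} \approx 0.73423$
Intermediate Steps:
$F{\left(r \right)} = - \frac{9}{2 r}$ ($F{\left(r \right)} = - \frac{9}{r + r} = - \frac{9}{2 r}$)
$h{\left(W \right)} = \left(251 + W\right) \left(W - \frac{9}{2 W}\right)$ ($h{\left(W \right)} = \left(W - \frac{9}{2 W}\right) \left(W + 251\right) = \left(W - \frac{9}{2 W}\right) \left(251 + W\right) = \left(251 + W\right) \left(W - \frac{9}{2 W}\right)$)
$\frac{70091}{h{\left(208 \right)}} = \frac{70091}{- \frac{9}{2} + 208^{2} + 251 \cdot 208 - \frac{2259}{2 \cdot 208}} = \frac{70091}{- \frac{9}{2} + 43264 + 52208 - \frac{2259}{416}} = \frac{70091}{\frac{39712221}{416}} = 70091 \cdot \frac{416}{39712221} = \frac{1715168}{2336013}$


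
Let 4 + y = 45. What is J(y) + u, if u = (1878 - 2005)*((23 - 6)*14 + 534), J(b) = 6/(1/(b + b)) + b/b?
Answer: -97551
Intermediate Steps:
y = 41 (y = -4 + 45 = 41)
J(b) = 1 + 12*b (J(b) = 6/(1/(2*b)) + 1 = 6/((1/(2*b))) + 1 = 6*(2*b) + 1 = 12*b + 1 = 1 + 12*b)
u = -98044 (u = -127*(17*14 + 534) = -127*(238 + 534) = -127*772 = -98044)
J(y) + u = (1 + 12*41) - 98044 = (1 + 492) - 98044 = 493 - 98044 = -97551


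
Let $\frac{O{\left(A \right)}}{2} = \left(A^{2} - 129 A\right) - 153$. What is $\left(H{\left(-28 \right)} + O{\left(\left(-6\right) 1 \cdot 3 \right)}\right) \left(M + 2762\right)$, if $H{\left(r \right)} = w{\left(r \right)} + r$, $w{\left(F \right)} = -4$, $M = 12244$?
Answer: $74339724$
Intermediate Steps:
$O{\left(A \right)} = -306 - 258 A + 2 A^{2}$ ($O{\left(A \right)} = 2 \left(\left(A^{2} - 129 A\right) - 153\right) = 2 \left(-153 + A^{2} - 129 A\right) = -306 - 258 A + 2 A^{2}$)
$H{\left(r \right)} = -4 + r$
$\left(H{\left(-28 \right)} + O{\left(\left(-6\right) 1 \cdot 3 \right)}\right) \left(M + 2762\right) = \left(\left(-4 - 28\right) - \left(306 - 648 + 258 \left(\left(-6\right) 1\right) 3\right)\right) \left(12244 + 2762\right) = \left(-32 - \left(306 - 648 + 258 \left(-6\right) 3\right)\right) 15006 = \left(-32 - \left(-4338 - 648\right)\right) 15006 = \left(-32 + \left(-306 + 4644 + 2 \cdot 324\right)\right) 15006 = \left(-32 + \left(-306 + 4644 + 648\right)\right) 15006 = \left(-32 + 4986\right) 15006 = 4954 \cdot 15006 = 74339724$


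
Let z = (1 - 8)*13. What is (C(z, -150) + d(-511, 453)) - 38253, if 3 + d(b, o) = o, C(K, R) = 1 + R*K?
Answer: -24152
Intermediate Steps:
z = -91 (z = -7*13 = -91)
C(K, R) = 1 + K*R
d(b, o) = -3 + o
(C(z, -150) + d(-511, 453)) - 38253 = ((1 - 91*(-150)) + (-3 + 453)) - 38253 = ((1 + 13650) + 450) - 38253 = (13651 + 450) - 38253 = 14101 - 38253 = -24152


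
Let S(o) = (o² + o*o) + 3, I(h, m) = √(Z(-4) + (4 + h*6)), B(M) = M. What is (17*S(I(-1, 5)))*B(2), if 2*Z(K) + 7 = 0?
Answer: -272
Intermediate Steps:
Z(K) = -7/2 (Z(K) = -7/2 + (½)*0 = -7/2 + 0 = -7/2)
I(h, m) = √(½ + 6*h) (I(h, m) = √(-7/2 + (4 + h*6)) = √(-7/2 + (4 + 6*h)) = √(½ + 6*h))
S(o) = 3 + 2*o² (S(o) = (o² + o²) + 3 = 2*o² + 3 = 3 + 2*o²)
(17*S(I(-1, 5)))*B(2) = (17*(3 + 2*(√(2 + 24*(-1))/2)²))*2 = (17*(3 + 2*(√(2 - 24)/2)²))*2 = (17*(3 + 2*(√(-22)/2)²))*2 = (17*(3 + 2*((I*√22)/2)²))*2 = (17*(3 + 2*(I*√22/2)²))*2 = (17*(3 + 2*(-11/2)))*2 = (17*(3 - 11))*2 = (17*(-8))*2 = -136*2 = -272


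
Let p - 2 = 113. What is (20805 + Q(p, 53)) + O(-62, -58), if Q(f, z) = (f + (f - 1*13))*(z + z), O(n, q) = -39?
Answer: 43768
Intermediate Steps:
p = 115 (p = 2 + 113 = 115)
Q(f, z) = 2*z*(-13 + 2*f) (Q(f, z) = (f + (f - 13))*(2*z) = (f + (-13 + f))*(2*z) = (-13 + 2*f)*(2*z) = 2*z*(-13 + 2*f))
(20805 + Q(p, 53)) + O(-62, -58) = (20805 + 2*53*(-13 + 2*115)) - 39 = (20805 + 2*53*(-13 + 230)) - 39 = (20805 + 2*53*217) - 39 = (20805 + 23002) - 39 = 43807 - 39 = 43768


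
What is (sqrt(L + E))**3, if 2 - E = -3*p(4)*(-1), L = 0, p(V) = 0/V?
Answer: 2*sqrt(2) ≈ 2.8284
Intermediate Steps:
p(V) = 0
E = 2 (E = 2 - (-3*0)*(-1) = 2 - 0*(-1) = 2 - 1*0 = 2 + 0 = 2)
(sqrt(L + E))**3 = (sqrt(0 + 2))**3 = (sqrt(2))**3 = 2*sqrt(2)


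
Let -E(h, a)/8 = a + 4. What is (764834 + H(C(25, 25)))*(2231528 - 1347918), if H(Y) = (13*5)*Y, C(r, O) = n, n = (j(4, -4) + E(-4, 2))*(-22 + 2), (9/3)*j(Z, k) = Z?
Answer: 2188261932220/3 ≈ 7.2942e+11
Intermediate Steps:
E(h, a) = -32 - 8*a (E(h, a) = -8*(a + 4) = -8*(4 + a) = -32 - 8*a)
j(Z, k) = Z/3
n = 2800/3 (n = ((⅓)*4 + (-32 - 8*2))*(-22 + 2) = (4/3 + (-32 - 16))*(-20) = (4/3 - 48)*(-20) = -140/3*(-20) = 2800/3 ≈ 933.33)
C(r, O) = 2800/3
H(Y) = 65*Y
(764834 + H(C(25, 25)))*(2231528 - 1347918) = (764834 + 65*(2800/3))*(2231528 - 1347918) = (764834 + 182000/3)*883610 = (2476502/3)*883610 = 2188261932220/3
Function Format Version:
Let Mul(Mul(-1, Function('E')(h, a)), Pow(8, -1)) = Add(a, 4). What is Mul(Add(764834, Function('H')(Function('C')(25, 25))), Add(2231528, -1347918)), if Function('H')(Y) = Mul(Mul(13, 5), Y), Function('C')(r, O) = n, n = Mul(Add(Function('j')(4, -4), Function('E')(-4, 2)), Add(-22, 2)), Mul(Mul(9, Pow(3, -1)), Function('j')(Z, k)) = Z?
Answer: Rational(2188261932220, 3) ≈ 7.2942e+11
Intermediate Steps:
Function('E')(h, a) = Add(-32, Mul(-8, a)) (Function('E')(h, a) = Mul(-8, Add(a, 4)) = Mul(-8, Add(4, a)) = Add(-32, Mul(-8, a)))
Function('j')(Z, k) = Mul(Rational(1, 3), Z)
n = Rational(2800, 3) (n = Mul(Add(Mul(Rational(1, 3), 4), Add(-32, Mul(-8, 2))), Add(-22, 2)) = Mul(Add(Rational(4, 3), Add(-32, -16)), -20) = Mul(Add(Rational(4, 3), -48), -20) = Mul(Rational(-140, 3), -20) = Rational(2800, 3) ≈ 933.33)
Function('C')(r, O) = Rational(2800, 3)
Function('H')(Y) = Mul(65, Y)
Mul(Add(764834, Function('H')(Function('C')(25, 25))), Add(2231528, -1347918)) = Mul(Add(764834, Mul(65, Rational(2800, 3))), Add(2231528, -1347918)) = Mul(Add(764834, Rational(182000, 3)), 883610) = Mul(Rational(2476502, 3), 883610) = Rational(2188261932220, 3)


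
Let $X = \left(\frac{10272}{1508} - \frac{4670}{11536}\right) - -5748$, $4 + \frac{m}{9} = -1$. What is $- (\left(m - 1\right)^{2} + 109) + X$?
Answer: $\frac{7674822257}{2174536} \approx 3529.4$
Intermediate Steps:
$m = -45$ ($m = -36 + 9 \left(-1\right) = -36 - 9 = -45$)
$X = \frac{12513164857}{2174536}$ ($X = \left(10272 \cdot \frac{1}{1508} - \frac{2335}{5768}\right) + 5748 = \left(\frac{2568}{377} - \frac{2335}{5768}\right) + 5748 = \frac{13931929}{2174536} + 5748 = \frac{12513164857}{2174536} \approx 5754.4$)
$- (\left(m - 1\right)^{2} + 109) + X = - (\left(-45 - 1\right)^{2} + 109) + \frac{12513164857}{2174536} = - (\left(-46\right)^{2} + 109) + \frac{12513164857}{2174536} = - (2116 + 109) + \frac{12513164857}{2174536} = \left(-1\right) 2225 + \frac{12513164857}{2174536} = -2225 + \frac{12513164857}{2174536} = \frac{7674822257}{2174536}$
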